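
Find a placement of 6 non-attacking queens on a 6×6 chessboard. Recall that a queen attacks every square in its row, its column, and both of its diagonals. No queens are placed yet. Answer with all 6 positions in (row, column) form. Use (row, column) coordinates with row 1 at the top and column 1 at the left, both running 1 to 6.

Row 1: Safe: 1, 2, 3, 4, 5, 6. Place at column 5.
Row 2: attacked by (1,5)→{4,5,6}. Safe: 1, 2, 3. Place at column 3.
Row 3: attacked by (1,5)→{3,5}; (2,3)→{2,3,4}. Safe: 1, 6. Place at column 1.
Row 4: attacked by (1,5)→{2,5}; (2,3)→{1,3,5}; (3,1)→{1,2}. Safe: 4, 6. Place at column 6.
Row 5: attacked by (1,5)→{1,5}; (2,3)→{3,6}; (3,1)→{1,3}; (4,6)→{5,6}. Safe: 2, 4. Place at column 4.
Row 6: attacked by (1,5)→{5}; (2,3)→{3}; (3,1)→{1,4}; (4,6)→{4,6}; (5,4)→{3,4,5}. Safe: 2. Place at column 2.
Columns [5, 3, 1, 6, 4, 2], r−c [-4, -1, 2, -2, 1, 4], r+c [6, 5, 4, 10, 9, 8] are all distinct, so no two queens attack.

(1,5) (2,3) (3,1) (4,6) (5,4) (6,2)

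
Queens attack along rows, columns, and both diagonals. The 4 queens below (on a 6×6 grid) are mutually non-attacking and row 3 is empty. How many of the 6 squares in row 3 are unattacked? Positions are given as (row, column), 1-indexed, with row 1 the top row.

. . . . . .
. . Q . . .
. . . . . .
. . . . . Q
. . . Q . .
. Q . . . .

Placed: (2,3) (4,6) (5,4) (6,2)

1

(2,3) attacks row 3 at column 3 and diagonals 2, 4.
(4,6) attacks row 3 at column 6 and diagonals 5.
(5,4) attacks row 3 at column 4 and diagonals 2, 6.
(6,2) attacks row 3 at column 2 and diagonals 5.
Attacked columns: {2, 3, 4, 5, 6}. Safe: {1}.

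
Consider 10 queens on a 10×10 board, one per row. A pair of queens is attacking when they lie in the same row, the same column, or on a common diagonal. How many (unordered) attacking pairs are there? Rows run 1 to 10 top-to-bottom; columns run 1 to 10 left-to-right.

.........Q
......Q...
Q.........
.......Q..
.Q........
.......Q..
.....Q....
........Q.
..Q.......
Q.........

4

Same column: (3,1)–(10,1) (column 1); (4,8)–(6,8) (column 8).
Same diagonal: (1,10)–(10,1) (|1−10| = |10−1| = 9); (4,8)–(9,3) (|4−9| = |8−3| = 5).
Total attacking pairs: 4.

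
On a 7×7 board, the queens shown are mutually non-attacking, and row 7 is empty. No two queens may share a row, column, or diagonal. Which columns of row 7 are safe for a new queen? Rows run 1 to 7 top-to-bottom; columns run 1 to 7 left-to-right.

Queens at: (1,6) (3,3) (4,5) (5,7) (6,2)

(1,6) attacks row 7 at column 6.
(3,3) attacks row 7 at column 3 and diagonals 7.
(4,5) attacks row 7 at column 5 and diagonals 2.
(5,7) attacks row 7 at column 7 and diagonals 5.
(6,2) attacks row 7 at column 2 and diagonals 1, 3.
Attacked columns: {1, 2, 3, 5, 6, 7}. Safe: {4}.

columns 4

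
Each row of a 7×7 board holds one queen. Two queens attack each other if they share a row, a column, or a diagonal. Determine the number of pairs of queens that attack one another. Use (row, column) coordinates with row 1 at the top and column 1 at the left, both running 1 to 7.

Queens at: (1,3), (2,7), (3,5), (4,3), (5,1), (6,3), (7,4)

6

Same column: (1,3)–(4,3) (column 3); (1,3)–(6,3) (column 3); (4,3)–(6,3) (column 3).
Same diagonal: (1,3)–(3,5) (|1−3| = |3−5| = 2); (2,7)–(6,3) (|2−6| = |7−3| = 4); (6,3)–(7,4) (|6−7| = |3−4| = 1).
Total attacking pairs: 6.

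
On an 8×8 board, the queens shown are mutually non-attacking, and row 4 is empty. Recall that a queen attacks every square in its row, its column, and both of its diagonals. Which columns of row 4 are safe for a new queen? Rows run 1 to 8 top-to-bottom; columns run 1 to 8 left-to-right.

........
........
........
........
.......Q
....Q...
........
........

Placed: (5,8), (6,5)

(5,8) attacks row 4 at column 8 and diagonals 7.
(6,5) attacks row 4 at column 5 and diagonals 3, 7.
Attacked columns: {3, 5, 7, 8}. Safe: {1, 2, 4, 6}.

columns 1, 2, 4, 6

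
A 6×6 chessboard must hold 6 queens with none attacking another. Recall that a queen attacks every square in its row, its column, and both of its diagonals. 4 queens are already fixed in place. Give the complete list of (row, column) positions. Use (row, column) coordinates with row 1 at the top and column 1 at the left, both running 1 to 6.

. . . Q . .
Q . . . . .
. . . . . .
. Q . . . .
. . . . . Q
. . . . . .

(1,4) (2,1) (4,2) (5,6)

(1,4) (2,1) (3,5) (4,2) (5,6) (6,3)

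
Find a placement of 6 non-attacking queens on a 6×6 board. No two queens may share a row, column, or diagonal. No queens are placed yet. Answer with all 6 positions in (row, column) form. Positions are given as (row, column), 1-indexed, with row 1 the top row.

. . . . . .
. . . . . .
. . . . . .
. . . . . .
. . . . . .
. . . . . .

Row 1: Safe: 1, 2, 3, 4, 5, 6. Place at column 5.
Row 2: attacked by (1,5)→{4,5,6}. Safe: 1, 2, 3. Place at column 3.
Row 3: attacked by (1,5)→{3,5}; (2,3)→{2,3,4}. Safe: 1, 6. Place at column 1.
Row 4: attacked by (1,5)→{2,5}; (2,3)→{1,3,5}; (3,1)→{1,2}. Safe: 4, 6. Place at column 6.
Row 5: attacked by (1,5)→{1,5}; (2,3)→{3,6}; (3,1)→{1,3}; (4,6)→{5,6}. Safe: 2, 4. Place at column 4.
Row 6: attacked by (1,5)→{5}; (2,3)→{3}; (3,1)→{1,4}; (4,6)→{4,6}; (5,4)→{3,4,5}. Safe: 2. Place at column 2.
Columns [5, 3, 1, 6, 4, 2], r−c [-4, -1, 2, -2, 1, 4], r+c [6, 5, 4, 10, 9, 8] are all distinct, so no two queens attack.

(1,5) (2,3) (3,1) (4,6) (5,4) (6,2)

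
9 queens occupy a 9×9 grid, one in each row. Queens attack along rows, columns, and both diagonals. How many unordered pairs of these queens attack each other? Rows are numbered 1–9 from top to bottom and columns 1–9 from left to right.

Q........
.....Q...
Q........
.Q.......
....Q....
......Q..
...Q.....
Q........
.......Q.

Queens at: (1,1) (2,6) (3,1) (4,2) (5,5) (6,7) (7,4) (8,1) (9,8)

5

Same column: (1,1)–(3,1) (column 1); (1,1)–(8,1) (column 1); (3,1)–(8,1) (column 1).
Same diagonal: (1,1)–(5,5) (|1−5| = |1−5| = 4); (3,1)–(4,2) (|3−4| = |1−2| = 1).
Total attacking pairs: 5.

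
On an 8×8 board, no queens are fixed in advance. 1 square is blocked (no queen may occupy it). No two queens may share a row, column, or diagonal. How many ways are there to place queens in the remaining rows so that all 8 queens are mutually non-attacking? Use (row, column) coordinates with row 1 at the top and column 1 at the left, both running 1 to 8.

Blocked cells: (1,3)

Branch on row 1: col 1 → 4; col 2 → 8; col 4 → 18; col 5 → 18; col 6 → 16; col 7 → 8; col 8 → 4.
Sum: 4 + 8 + 18 + 18 + 16 + 8 + 4 = 76.

76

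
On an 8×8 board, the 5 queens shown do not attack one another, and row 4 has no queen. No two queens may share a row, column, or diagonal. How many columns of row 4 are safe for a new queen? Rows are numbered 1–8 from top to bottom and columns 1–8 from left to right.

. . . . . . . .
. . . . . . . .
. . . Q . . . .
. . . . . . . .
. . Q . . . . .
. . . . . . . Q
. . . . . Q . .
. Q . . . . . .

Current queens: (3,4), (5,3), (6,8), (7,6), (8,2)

(3,4) attacks row 4 at column 4 and diagonals 3, 5.
(5,3) attacks row 4 at column 3 and diagonals 2, 4.
(6,8) attacks row 4 at column 8 and diagonals 6.
(7,6) attacks row 4 at column 6 and diagonals 3.
(8,2) attacks row 4 at column 2 and diagonals 6.
Attacked columns: {2, 3, 4, 5, 6, 8}. Safe: {1, 7}.

2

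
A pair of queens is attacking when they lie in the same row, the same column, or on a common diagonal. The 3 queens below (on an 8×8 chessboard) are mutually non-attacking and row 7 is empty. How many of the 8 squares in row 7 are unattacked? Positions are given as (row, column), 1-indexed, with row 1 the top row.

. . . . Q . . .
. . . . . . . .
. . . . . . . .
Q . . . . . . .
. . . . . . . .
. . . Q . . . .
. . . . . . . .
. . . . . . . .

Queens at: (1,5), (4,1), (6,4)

4

(1,5) attacks row 7 at column 5.
(4,1) attacks row 7 at column 1 and diagonals 4.
(6,4) attacks row 7 at column 4 and diagonals 3, 5.
Attacked columns: {1, 3, 4, 5}. Safe: {2, 6, 7, 8}.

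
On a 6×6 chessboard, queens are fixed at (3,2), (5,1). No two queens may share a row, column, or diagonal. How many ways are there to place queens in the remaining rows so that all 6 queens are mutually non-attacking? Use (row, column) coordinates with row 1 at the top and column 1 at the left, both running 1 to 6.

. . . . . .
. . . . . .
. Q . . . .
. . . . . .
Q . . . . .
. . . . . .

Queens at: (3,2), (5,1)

1

Branch on row 1: col 3 → 1; col 6 → 0.
Sum: 1 + 0 = 1.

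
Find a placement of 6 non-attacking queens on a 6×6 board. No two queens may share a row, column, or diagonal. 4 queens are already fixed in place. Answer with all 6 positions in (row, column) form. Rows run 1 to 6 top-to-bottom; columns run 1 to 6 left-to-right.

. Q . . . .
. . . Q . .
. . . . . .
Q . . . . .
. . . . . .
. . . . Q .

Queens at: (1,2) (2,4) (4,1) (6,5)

(1,2) (2,4) (3,6) (4,1) (5,3) (6,5)

Row 3: attacked by (1,2)→{2,4}; (2,4)→{3,4,5}; (4,1)→{1,2}; (6,5)→{2,5}. Safe: 6. Place at column 6.
Row 5: attacked by (1,2)→{2,6}; (2,4)→{1,4}; (3,6)→{4,6}; (4,1)→{1,2}; (6,5)→{4,5,6}. Safe: 3. Place at column 3.
Columns [2, 4, 6, 1, 3, 5], r−c [-1, -2, -3, 3, 2, 1], r+c [3, 6, 9, 5, 8, 11] are all distinct, so no two queens attack.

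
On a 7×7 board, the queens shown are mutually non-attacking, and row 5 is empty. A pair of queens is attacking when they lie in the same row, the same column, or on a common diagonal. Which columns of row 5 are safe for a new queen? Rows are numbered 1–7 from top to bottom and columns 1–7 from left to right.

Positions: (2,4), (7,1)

columns 2, 5, 6

(2,4) attacks row 5 at column 4 and diagonals 1, 7.
(7,1) attacks row 5 at column 1 and diagonals 3.
Attacked columns: {1, 3, 4, 7}. Safe: {2, 5, 6}.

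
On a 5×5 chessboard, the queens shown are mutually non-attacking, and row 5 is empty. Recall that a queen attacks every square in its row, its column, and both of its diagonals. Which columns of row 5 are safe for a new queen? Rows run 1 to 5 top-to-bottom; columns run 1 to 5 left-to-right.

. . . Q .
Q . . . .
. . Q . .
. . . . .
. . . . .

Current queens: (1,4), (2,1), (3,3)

(1,4) attacks row 5 at column 4.
(2,1) attacks row 5 at column 1 and diagonals 4.
(3,3) attacks row 5 at column 3 and diagonals 1, 5.
Attacked columns: {1, 3, 4, 5}. Safe: {2}.

columns 2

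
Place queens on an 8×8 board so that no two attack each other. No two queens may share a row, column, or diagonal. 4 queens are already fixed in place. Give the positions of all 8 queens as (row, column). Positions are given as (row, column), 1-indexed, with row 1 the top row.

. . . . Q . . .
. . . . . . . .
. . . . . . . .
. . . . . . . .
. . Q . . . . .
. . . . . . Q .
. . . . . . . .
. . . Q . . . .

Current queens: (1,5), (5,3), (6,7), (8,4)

Row 2: attacked by (1,5)→{4,5,6}; (5,3)→{3,6}; (6,7)→{3,7}; (8,4)→{4}. Safe: 1, 2, 8. Place at column 1.
Row 3: attacked by (1,5)→{3,5,7}; (2,1)→{1,2}; (5,3)→{1,3,5}; (6,7)→{4,7}; (8,4)→{4}. Safe: 6, 8. Place at column 8.
Row 4: attacked by (1,5)→{2,5,8}; (2,1)→{1,3}; (3,8)→{7,8}; (5,3)→{2,3,4}; (6,7)→{5,7}; (8,4)→{4,8}. Safe: 6. Place at column 6.
Row 7: attacked by (1,5)→{5}; (2,1)→{1,6}; (3,8)→{4,8}; (4,6)→{3,6}; (5,3)→{1,3,5}; (6,7)→{6,7,8}; (8,4)→{3,4,5}. Safe: 2. Place at column 2.
Columns [5, 1, 8, 6, 3, 7, 2, 4], r−c [-4, 1, -5, -2, 2, -1, 5, 4], r+c [6, 3, 11, 10, 8, 13, 9, 12] are all distinct, so no two queens attack.

(1,5) (2,1) (3,8) (4,6) (5,3) (6,7) (7,2) (8,4)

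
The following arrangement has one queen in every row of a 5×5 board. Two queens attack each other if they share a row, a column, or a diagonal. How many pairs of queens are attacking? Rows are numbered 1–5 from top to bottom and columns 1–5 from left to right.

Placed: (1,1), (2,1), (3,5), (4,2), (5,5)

3

Same column: (1,1)–(2,1) (column 1); (3,5)–(5,5) (column 5).
Same diagonal: (1,1)–(5,5) (|1−5| = |1−5| = 4).
Total attacking pairs: 3.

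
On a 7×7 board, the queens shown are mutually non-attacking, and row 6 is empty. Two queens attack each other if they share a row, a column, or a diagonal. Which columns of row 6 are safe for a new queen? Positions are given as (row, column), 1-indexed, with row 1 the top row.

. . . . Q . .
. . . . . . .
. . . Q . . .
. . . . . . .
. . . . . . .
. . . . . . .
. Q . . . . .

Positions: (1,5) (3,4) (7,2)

columns 6

(1,5) attacks row 6 at column 5.
(3,4) attacks row 6 at column 4 and diagonals 1, 7.
(7,2) attacks row 6 at column 2 and diagonals 1, 3.
Attacked columns: {1, 2, 3, 4, 5, 7}. Safe: {6}.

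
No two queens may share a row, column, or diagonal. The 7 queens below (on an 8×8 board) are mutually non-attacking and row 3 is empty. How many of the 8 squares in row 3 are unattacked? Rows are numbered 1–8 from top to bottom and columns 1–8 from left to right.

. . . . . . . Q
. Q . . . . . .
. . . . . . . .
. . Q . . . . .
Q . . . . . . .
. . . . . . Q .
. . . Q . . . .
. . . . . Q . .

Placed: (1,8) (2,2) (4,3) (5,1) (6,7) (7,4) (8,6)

1

(1,8) attacks row 3 at column 8 and diagonals 6.
(2,2) attacks row 3 at column 2 and diagonals 1, 3.
(4,3) attacks row 3 at column 3 and diagonals 2, 4.
(5,1) attacks row 3 at column 1 and diagonals 3.
(6,7) attacks row 3 at column 7 and diagonals 4.
(7,4) attacks row 3 at column 4 and diagonals 8.
(8,6) attacks row 3 at column 6 and diagonals 1.
Attacked columns: {1, 2, 3, 4, 6, 7, 8}. Safe: {5}.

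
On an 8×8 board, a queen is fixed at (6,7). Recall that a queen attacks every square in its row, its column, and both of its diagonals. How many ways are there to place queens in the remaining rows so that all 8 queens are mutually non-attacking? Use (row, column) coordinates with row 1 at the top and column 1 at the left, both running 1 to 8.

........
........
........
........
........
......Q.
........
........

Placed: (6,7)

Branch on row 1: col 1 → 1; col 3 → 4; col 4 → 3; col 5 → 3; col 6 → 2; col 8 → 1.
Sum: 1 + 4 + 3 + 3 + 2 + 1 = 14.

14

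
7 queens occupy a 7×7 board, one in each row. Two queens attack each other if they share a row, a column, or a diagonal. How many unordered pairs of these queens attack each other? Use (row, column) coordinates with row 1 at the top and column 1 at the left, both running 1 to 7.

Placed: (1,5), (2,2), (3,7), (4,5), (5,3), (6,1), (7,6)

2

Same column: (1,5)–(4,5) (column 5).
Same diagonal: (1,5)–(3,7) (|1−3| = |5−7| = 2).
Total attacking pairs: 2.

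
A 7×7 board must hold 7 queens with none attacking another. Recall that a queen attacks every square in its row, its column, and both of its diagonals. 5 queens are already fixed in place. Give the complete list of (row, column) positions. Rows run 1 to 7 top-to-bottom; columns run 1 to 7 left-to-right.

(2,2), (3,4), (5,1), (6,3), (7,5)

(1,7) (2,2) (3,4) (4,6) (5,1) (6,3) (7,5)

Row 1: attacked by (2,2)→{1,2,3}; (3,4)→{2,4,6}; (5,1)→{1,5}; (6,3)→{3}; (7,5)→{5}. Safe: 7. Place at column 7.
Row 4: attacked by (1,7)→{4,7}; (2,2)→{2,4}; (3,4)→{3,4,5}; (5,1)→{1,2}; (6,3)→{1,3,5}; (7,5)→{2,5}. Safe: 6. Place at column 6.
Columns [7, 2, 4, 6, 1, 3, 5], r−c [-6, 0, -1, -2, 4, 3, 2], r+c [8, 4, 7, 10, 6, 9, 12] are all distinct, so no two queens attack.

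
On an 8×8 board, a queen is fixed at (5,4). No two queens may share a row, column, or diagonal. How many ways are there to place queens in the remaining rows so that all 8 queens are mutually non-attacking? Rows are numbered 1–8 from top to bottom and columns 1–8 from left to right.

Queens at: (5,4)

Branch on row 1: col 1 → 0; col 2 → 1; col 3 → 3; col 5 → 1; col 6 → 3; col 7 → 0.
Sum: 0 + 1 + 3 + 1 + 3 + 0 = 8.

8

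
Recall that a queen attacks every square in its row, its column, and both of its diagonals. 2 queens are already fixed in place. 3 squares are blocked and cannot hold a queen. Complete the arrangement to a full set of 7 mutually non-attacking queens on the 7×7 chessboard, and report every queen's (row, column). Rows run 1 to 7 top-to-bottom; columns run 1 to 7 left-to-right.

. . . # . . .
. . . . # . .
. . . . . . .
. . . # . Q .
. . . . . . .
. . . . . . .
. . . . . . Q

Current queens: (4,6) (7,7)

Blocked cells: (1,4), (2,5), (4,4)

(1,5) (2,3) (3,1) (4,6) (5,4) (6,2) (7,7)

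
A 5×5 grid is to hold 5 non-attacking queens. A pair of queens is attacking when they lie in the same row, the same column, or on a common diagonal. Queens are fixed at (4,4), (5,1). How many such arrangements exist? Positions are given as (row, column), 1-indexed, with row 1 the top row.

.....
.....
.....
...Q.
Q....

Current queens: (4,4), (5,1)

Branch on row 1: col 2 → 0; col 3 → 1.
Sum: 0 + 1 = 1.

1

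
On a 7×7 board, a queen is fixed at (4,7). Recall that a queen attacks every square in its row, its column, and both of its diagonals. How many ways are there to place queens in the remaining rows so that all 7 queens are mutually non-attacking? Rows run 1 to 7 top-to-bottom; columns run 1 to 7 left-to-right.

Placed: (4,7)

Branch on row 1: col 1 → 1; col 2 → 2; col 3 → 0; col 5 → 1; col 6 → 2.
Sum: 1 + 2 + 0 + 1 + 2 = 6.

6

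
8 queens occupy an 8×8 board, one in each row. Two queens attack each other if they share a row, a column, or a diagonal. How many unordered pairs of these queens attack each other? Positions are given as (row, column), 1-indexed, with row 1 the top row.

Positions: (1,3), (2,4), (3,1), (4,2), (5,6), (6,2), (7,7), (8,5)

Same column: (4,2)–(6,2) (column 2).
Same diagonal: (1,3)–(2,4) (|1−2| = |3−4| = 1); (1,3)–(3,1) (|1−3| = |3−1| = 2); (2,4)–(4,2) (|2−4| = |4−2| = 2); (3,1)–(4,2) (|3−4| = |1−2| = 1).
Total attacking pairs: 5.

5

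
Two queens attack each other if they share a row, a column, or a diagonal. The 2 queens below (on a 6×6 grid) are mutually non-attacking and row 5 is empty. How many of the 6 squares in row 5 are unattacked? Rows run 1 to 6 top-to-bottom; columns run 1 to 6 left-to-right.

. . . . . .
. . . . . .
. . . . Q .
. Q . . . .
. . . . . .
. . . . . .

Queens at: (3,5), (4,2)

(3,5) attacks row 5 at column 5 and diagonals 3.
(4,2) attacks row 5 at column 2 and diagonals 1, 3.
Attacked columns: {1, 2, 3, 5}. Safe: {4, 6}.

2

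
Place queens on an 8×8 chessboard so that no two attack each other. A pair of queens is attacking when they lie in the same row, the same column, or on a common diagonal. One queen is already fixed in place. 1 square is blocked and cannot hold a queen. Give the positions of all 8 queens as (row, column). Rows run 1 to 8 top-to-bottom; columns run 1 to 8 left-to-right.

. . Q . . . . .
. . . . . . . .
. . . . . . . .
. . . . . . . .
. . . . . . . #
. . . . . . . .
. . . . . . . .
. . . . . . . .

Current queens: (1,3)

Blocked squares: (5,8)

Row 2: attacked by (1,3)→{2,3,4}. Safe: 1, 5, 6, 7, 8. Place at column 5.
Row 3: attacked by (1,3)→{1,3,5}; (2,5)→{4,5,6}. Safe: 2, 7, 8. Place at column 8.
Row 4: attacked by (1,3)→{3,6}; (2,5)→{3,5,7}; (3,8)→{7,8}. Safe: 1, 2, 4. Place at column 4.
Row 5: attacked by (1,3)→{3,7}; (2,5)→{2,5,8}; (3,8)→{6,8}; (4,4)→{3,4,5}. Blocked: 8. Safe: 1. Place at column 1.
Row 6: attacked by (1,3)→{3,8}; (2,5)→{1,5}; (3,8)→{5,8}; (4,4)→{2,4,6}; (5,1)→{1,2}. Safe: 7. Place at column 7.
Row 7: attacked by (1,3)→{3}; (2,5)→{5}; (3,8)→{4,8}; (4,4)→{1,4,7}; (5,1)→{1,3}; (6,7)→{6,7,8}. Safe: 2. Place at column 2.
Row 8: attacked by (1,3)→{3}; (2,5)→{5}; (3,8)→{3,8}; (4,4)→{4,8}; (5,1)→{1,4}; (6,7)→{5,7}; (7,2)→{1,2,3}. Safe: 6. Place at column 6.
Columns [3, 5, 8, 4, 1, 7, 2, 6], r−c [-2, -3, -5, 0, 4, -1, 5, 2], r+c [4, 7, 11, 8, 6, 13, 9, 14] are all distinct, so no two queens attack.

(1,3) (2,5) (3,8) (4,4) (5,1) (6,7) (7,2) (8,6)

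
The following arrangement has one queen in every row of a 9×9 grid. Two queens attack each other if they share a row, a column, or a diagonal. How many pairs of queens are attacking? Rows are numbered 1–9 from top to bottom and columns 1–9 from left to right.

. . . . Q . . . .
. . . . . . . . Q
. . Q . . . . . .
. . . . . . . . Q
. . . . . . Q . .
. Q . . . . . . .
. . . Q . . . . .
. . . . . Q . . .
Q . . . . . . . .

Same column: (2,9)–(4,9) (column 9).
Same diagonal: (1,5)–(3,3) (|1−3| = |5−3| = 2); (2,9)–(7,4) (|2−7| = |9−4| = 5).
Total attacking pairs: 3.

3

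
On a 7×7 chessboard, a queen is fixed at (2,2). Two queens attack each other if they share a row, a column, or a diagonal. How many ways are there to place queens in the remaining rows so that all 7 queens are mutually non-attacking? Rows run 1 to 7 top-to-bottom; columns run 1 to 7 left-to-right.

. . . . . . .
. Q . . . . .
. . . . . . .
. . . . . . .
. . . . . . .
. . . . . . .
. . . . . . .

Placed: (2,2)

4

Branch on row 1: col 4 → 1; col 5 → 1; col 6 → 1; col 7 → 1.
Sum: 1 + 1 + 1 + 1 = 4.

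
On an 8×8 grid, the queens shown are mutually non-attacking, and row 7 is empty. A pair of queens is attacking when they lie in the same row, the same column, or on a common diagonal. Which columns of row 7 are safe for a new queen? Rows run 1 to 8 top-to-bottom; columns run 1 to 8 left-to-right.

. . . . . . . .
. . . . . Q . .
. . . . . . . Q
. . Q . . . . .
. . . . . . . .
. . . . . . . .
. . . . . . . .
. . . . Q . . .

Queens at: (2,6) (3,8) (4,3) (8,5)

columns 2, 7

(2,6) attacks row 7 at column 6 and diagonals 1.
(3,8) attacks row 7 at column 8 and diagonals 4.
(4,3) attacks row 7 at column 3 and diagonals 6.
(8,5) attacks row 7 at column 5 and diagonals 4, 6.
Attacked columns: {1, 3, 4, 5, 6, 8}. Safe: {2, 7}.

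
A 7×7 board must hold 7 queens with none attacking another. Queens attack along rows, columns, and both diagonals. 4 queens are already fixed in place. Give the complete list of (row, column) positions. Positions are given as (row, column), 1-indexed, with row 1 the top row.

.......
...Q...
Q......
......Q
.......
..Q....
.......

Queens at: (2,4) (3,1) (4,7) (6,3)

Row 1: attacked by (2,4)→{3,4,5}; (3,1)→{1,3}; (4,7)→{4,7}; (6,3)→{3}. Safe: 2, 6. Place at column 2.
Row 5: attacked by (1,2)→{2,6}; (2,4)→{1,4,7}; (3,1)→{1,3}; (4,7)→{6,7}; (6,3)→{2,3,4}. Safe: 5. Place at column 5.
Row 7: attacked by (1,2)→{2}; (2,4)→{4}; (3,1)→{1,5}; (4,7)→{4,7}; (5,5)→{3,5,7}; (6,3)→{2,3,4}. Safe: 6. Place at column 6.
Columns [2, 4, 1, 7, 5, 3, 6], r−c [-1, -2, 2, -3, 0, 3, 1], r+c [3, 6, 4, 11, 10, 9, 13] are all distinct, so no two queens attack.

(1,2) (2,4) (3,1) (4,7) (5,5) (6,3) (7,6)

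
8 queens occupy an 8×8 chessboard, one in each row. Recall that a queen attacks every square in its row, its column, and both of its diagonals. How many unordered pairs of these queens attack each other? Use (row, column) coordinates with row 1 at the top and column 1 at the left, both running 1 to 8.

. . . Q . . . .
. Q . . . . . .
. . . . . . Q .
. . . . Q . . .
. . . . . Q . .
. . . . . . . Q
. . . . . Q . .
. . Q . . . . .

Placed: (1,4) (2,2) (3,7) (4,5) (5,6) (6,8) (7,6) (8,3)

3

Same column: (5,6)–(7,6) (column 6).
Same diagonal: (4,5)–(5,6) (|4−5| = |5−6| = 1); (5,6)–(8,3) (|5−8| = |6−3| = 3).
Total attacking pairs: 3.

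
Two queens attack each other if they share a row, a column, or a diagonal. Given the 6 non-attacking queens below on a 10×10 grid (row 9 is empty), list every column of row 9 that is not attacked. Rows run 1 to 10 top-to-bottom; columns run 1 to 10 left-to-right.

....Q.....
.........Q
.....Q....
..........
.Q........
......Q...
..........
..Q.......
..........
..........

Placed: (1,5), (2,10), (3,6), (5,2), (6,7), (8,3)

columns 1, 8, 9

(1,5) attacks row 9 at column 5.
(2,10) attacks row 9 at column 10 and diagonals 3.
(3,6) attacks row 9 at column 6.
(5,2) attacks row 9 at column 2 and diagonals 6.
(6,7) attacks row 9 at column 7 and diagonals 4, 10.
(8,3) attacks row 9 at column 3 and diagonals 2, 4.
Attacked columns: {2, 3, 4, 5, 6, 7, 10}. Safe: {1, 8, 9}.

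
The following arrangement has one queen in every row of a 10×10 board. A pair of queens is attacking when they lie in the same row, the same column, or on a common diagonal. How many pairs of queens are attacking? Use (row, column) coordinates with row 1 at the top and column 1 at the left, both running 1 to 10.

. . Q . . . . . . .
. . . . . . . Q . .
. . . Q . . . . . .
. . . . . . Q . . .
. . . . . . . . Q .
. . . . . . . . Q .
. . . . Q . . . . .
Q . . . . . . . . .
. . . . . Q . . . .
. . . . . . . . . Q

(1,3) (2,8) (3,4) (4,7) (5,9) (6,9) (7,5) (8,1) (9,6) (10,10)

3

Same column: (5,9)–(6,9) (column 9).
Same diagonal: (4,7)–(6,9) (|4−6| = |7−9| = 2); (6,9)–(9,6) (|6−9| = |9−6| = 3).
Total attacking pairs: 3.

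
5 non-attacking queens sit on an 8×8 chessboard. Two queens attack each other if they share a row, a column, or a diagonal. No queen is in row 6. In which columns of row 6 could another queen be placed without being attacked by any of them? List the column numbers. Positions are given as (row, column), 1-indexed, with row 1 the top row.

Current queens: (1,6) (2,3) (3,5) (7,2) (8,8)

columns 4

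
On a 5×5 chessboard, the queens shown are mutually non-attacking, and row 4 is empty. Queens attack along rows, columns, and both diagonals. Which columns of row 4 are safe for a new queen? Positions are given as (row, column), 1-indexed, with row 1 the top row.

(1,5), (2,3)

columns 4

(1,5) attacks row 4 at column 5 and diagonals 2.
(2,3) attacks row 4 at column 3 and diagonals 1, 5.
Attacked columns: {1, 2, 3, 5}. Safe: {4}.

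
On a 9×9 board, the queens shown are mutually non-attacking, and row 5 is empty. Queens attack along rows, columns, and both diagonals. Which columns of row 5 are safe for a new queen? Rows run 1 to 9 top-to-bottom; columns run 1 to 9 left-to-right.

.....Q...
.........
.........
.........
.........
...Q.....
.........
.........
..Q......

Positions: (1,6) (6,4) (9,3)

columns 1, 8, 9

(1,6) attacks row 5 at column 6 and diagonals 2.
(6,4) attacks row 5 at column 4 and diagonals 3, 5.
(9,3) attacks row 5 at column 3 and diagonals 7.
Attacked columns: {2, 3, 4, 5, 6, 7}. Safe: {1, 8, 9}.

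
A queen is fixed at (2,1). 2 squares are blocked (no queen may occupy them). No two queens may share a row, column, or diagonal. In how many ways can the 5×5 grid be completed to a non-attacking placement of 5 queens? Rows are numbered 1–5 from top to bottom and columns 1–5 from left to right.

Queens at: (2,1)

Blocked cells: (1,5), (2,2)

Branch on row 1: col 3 → 1; col 4 → 1.
Sum: 1 + 1 = 2.

2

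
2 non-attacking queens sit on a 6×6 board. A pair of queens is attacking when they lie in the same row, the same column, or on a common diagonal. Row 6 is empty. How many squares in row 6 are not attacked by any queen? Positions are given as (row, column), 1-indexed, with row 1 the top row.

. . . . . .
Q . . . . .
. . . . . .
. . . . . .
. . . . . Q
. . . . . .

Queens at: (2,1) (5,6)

(2,1) attacks row 6 at column 1 and diagonals 5.
(5,6) attacks row 6 at column 6 and diagonals 5.
Attacked columns: {1, 5, 6}. Safe: {2, 3, 4}.

3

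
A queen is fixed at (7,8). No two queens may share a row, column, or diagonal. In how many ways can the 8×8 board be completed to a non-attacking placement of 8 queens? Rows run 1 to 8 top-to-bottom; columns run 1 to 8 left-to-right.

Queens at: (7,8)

8

Branch on row 1: col 1 → 0; col 3 → 3; col 4 → 1; col 5 → 2; col 6 → 1; col 7 → 1.
Sum: 0 + 3 + 1 + 2 + 1 + 1 = 8.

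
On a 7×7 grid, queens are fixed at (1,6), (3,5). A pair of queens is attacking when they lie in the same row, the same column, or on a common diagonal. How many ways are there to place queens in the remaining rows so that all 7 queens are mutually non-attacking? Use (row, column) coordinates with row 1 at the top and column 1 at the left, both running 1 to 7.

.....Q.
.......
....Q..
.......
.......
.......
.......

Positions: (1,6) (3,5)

2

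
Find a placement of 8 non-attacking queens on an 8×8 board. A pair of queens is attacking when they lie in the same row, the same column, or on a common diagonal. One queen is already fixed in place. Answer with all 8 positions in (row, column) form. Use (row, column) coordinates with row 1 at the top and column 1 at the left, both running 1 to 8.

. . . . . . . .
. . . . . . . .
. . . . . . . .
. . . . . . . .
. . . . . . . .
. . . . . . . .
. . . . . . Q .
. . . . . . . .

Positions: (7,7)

Row 1: attacked by (7,7)→{1,7}. Safe: 2, 3, 4, 5, 6, 8. Place at column 2.
Row 2: attacked by (1,2)→{1,2,3}; (7,7)→{2,7}. Safe: 4, 5, 6, 8. Place at column 6.
Row 3: attacked by (1,2)→{2,4}; (2,6)→{5,6,7}; (7,7)→{3,7}. Safe: 1, 8. Place at column 8.
Row 4: attacked by (1,2)→{2,5}; (2,6)→{4,6,8}; (3,8)→{7,8}; (7,7)→{4,7}. Safe: 1, 3. Place at column 3.
Row 5: attacked by (1,2)→{2,6}; (2,6)→{3,6}; (3,8)→{6,8}; (4,3)→{2,3,4}; (7,7)→{5,7}. Safe: 1. Place at column 1.
Row 6: attacked by (1,2)→{2,7}; (2,6)→{2,6}; (3,8)→{5,8}; (4,3)→{1,3,5}; (5,1)→{1,2}; (7,7)→{6,7,8}. Safe: 4. Place at column 4.
Row 8: attacked by (1,2)→{2}; (2,6)→{6}; (3,8)→{3,8}; (4,3)→{3,7}; (5,1)→{1,4}; (6,4)→{2,4,6}; (7,7)→{6,7,8}. Safe: 5. Place at column 5.
Columns [2, 6, 8, 3, 1, 4, 7, 5], r−c [-1, -4, -5, 1, 4, 2, 0, 3], r+c [3, 8, 11, 7, 6, 10, 14, 13] are all distinct, so no two queens attack.

(1,2) (2,6) (3,8) (4,3) (5,1) (6,4) (7,7) (8,5)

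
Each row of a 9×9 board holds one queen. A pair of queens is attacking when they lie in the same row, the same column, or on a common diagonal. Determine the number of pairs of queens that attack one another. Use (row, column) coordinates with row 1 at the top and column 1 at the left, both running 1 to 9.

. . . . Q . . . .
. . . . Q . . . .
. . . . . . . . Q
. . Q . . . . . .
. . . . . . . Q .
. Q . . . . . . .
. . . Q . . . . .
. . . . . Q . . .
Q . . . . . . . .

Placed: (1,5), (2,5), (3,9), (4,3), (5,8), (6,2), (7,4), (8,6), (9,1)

3

Same column: (1,5)–(2,5) (column 5).
Same diagonal: (2,5)–(4,3) (|2−4| = |5−3| = 2); (2,5)–(5,8) (|2−5| = |5−8| = 3).
Total attacking pairs: 3.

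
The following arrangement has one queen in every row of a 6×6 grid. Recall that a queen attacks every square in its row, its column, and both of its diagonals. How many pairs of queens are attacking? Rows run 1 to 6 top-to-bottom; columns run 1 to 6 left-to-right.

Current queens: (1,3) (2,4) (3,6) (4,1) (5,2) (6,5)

2

Same diagonal: (1,3)–(2,4) (|1−2| = |3−4| = 1); (4,1)–(5,2) (|4−5| = |1−2| = 1).
Total attacking pairs: 2.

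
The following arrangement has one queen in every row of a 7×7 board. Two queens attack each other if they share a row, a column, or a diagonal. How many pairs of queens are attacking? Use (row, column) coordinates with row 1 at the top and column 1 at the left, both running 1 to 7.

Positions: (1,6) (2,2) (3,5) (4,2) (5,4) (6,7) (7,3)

1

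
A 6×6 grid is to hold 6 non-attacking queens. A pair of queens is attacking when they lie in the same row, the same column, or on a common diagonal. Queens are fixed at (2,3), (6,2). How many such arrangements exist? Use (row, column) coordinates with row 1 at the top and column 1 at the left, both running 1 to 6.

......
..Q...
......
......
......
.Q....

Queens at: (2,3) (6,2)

1

Branch on row 1: col 1 → 0; col 5 → 1; col 6 → 0.
Sum: 0 + 1 + 0 = 1.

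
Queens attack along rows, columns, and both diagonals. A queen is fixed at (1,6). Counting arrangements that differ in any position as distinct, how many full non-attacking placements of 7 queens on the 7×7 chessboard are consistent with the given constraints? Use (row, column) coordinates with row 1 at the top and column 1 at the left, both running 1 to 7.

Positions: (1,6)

Branch on row 2: col 1 → 1; col 2 → 1; col 3 → 3; col 4 → 2.
Sum: 1 + 1 + 3 + 2 = 7.

7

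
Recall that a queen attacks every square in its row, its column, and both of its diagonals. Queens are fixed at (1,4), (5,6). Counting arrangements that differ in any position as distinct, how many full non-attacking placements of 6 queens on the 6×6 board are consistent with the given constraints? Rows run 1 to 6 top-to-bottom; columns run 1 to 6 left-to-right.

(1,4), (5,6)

1

Branch on row 2: col 1 → 1; col 2 → 0.
Sum: 1 + 0 = 1.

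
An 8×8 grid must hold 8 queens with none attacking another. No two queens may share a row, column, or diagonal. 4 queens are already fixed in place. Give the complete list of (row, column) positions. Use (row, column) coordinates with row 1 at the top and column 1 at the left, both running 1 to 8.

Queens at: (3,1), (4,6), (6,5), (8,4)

(1,7) (2,3) (3,1) (4,6) (5,8) (6,5) (7,2) (8,4)

Row 1: attacked by (3,1)→{1,3}; (4,6)→{3,6}; (6,5)→{5}; (8,4)→{4}. Safe: 2, 7, 8. Place at column 7.
Row 2: attacked by (1,7)→{6,7,8}; (3,1)→{1,2}; (4,6)→{4,6,8}; (6,5)→{1,5}; (8,4)→{4}. Safe: 3. Place at column 3.
Row 5: attacked by (1,7)→{3,7}; (2,3)→{3,6}; (3,1)→{1,3}; (4,6)→{5,6,7}; (6,5)→{4,5,6}; (8,4)→{1,4,7}. Safe: 2, 8. Place at column 8.
Row 7: attacked by (1,7)→{1,7}; (2,3)→{3,8}; (3,1)→{1,5}; (4,6)→{3,6}; (5,8)→{6,8}; (6,5)→{4,5,6}; (8,4)→{3,4,5}. Safe: 2. Place at column 2.
Columns [7, 3, 1, 6, 8, 5, 2, 4], r−c [-6, -1, 2, -2, -3, 1, 5, 4], r+c [8, 5, 4, 10, 13, 11, 9, 12] are all distinct, so no two queens attack.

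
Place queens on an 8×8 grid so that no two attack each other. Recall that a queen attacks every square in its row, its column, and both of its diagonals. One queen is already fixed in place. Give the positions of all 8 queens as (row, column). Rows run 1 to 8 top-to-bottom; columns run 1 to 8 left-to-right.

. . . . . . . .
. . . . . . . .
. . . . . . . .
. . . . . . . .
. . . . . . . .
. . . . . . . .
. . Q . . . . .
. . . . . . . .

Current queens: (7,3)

Row 1: attacked by (7,3)→{3}. Safe: 1, 2, 4, 5, 6, 7, 8. Place at column 4.
Row 2: attacked by (1,4)→{3,4,5}; (7,3)→{3,8}. Safe: 1, 2, 6, 7. Place at column 6.
Row 3: attacked by (1,4)→{2,4,6}; (2,6)→{5,6,7}; (7,3)→{3,7}. Safe: 1, 8. Place at column 8.
Row 4: attacked by (1,4)→{1,4,7}; (2,6)→{4,6,8}; (3,8)→{7,8}; (7,3)→{3,6}. Safe: 2, 5. Place at column 2.
Row 5: attacked by (1,4)→{4,8}; (2,6)→{3,6}; (3,8)→{6,8}; (4,2)→{1,2,3}; (7,3)→{1,3,5}. Safe: 7. Place at column 7.
Row 6: attacked by (1,4)→{4}; (2,6)→{2,6}; (3,8)→{5,8}; (4,2)→{2,4}; (5,7)→{6,7,8}; (7,3)→{2,3,4}. Safe: 1. Place at column 1.
Row 8: attacked by (1,4)→{4}; (2,6)→{6}; (3,8)→{3,8}; (4,2)→{2,6}; (5,7)→{4,7}; (6,1)→{1,3}; (7,3)→{2,3,4}. Safe: 5. Place at column 5.
Columns [4, 6, 8, 2, 7, 1, 3, 5], r−c [-3, -4, -5, 2, -2, 5, 4, 3], r+c [5, 8, 11, 6, 12, 7, 10, 13] are all distinct, so no two queens attack.

(1,4) (2,6) (3,8) (4,2) (5,7) (6,1) (7,3) (8,5)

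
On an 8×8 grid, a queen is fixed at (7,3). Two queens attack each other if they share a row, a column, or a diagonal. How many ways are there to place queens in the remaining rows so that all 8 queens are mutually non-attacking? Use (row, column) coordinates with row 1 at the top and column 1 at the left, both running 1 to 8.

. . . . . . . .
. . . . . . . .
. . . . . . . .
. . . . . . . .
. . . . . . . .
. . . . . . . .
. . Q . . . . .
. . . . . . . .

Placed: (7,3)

Branch on row 1: col 1 → 0; col 2 → 1; col 4 → 6; col 5 → 3; col 6 → 0; col 7 → 3; col 8 → 1.
Sum: 0 + 1 + 6 + 3 + 0 + 3 + 1 = 14.

14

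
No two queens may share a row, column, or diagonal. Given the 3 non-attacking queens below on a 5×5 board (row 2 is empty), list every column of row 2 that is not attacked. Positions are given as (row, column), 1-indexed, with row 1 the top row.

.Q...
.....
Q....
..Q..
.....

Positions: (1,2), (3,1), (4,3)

(1,2) attacks row 2 at column 2 and diagonals 1, 3.
(3,1) attacks row 2 at column 1 and diagonals 2.
(4,3) attacks row 2 at column 3 and diagonals 1, 5.
Attacked columns: {1, 2, 3, 5}. Safe: {4}.

columns 4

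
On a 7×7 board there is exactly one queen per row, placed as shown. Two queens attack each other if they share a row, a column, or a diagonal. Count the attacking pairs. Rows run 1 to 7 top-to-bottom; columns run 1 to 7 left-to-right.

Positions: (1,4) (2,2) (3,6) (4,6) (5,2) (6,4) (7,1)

Same column: (1,4)–(6,4) (column 4); (2,2)–(5,2) (column 2); (3,6)–(4,6) (column 6).
Same diagonal: (1,4)–(3,6) (|1−3| = |4−6| = 2); (4,6)–(6,4) (|4−6| = |6−4| = 2).
Total attacking pairs: 5.

5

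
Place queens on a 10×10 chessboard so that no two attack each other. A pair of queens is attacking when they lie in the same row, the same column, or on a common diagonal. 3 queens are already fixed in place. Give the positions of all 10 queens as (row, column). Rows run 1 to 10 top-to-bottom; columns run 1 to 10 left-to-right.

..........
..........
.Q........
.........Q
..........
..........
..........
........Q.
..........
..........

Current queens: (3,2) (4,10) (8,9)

Row 1: attacked by (3,2)→{2,4}; (4,10)→{7,10}; (8,9)→{2,9}. Safe: 1, 3, 5, 6, 8. Place at column 6.
Row 2: attacked by (1,6)→{5,6,7}; (3,2)→{1,2,3}; (4,10)→{8,10}; (8,9)→{3,9}. Safe: 4. Place at column 4.
Row 5: attacked by (1,6)→{2,6,10}; (2,4)→{1,4,7}; (3,2)→{2,4}; (4,10)→{9,10}; (8,9)→{6,9}. Safe: 3, 5, 8. Place at column 8.
Row 6: attacked by (1,6)→{1,6}; (2,4)→{4,8}; (3,2)→{2,5}; (4,10)→{8,10}; (5,8)→{7,8,9}; (8,9)→{7,9}. Safe: 3. Place at column 3.
Row 7: attacked by (1,6)→{6}; (2,4)→{4,9}; (3,2)→{2,6}; (4,10)→{7,10}; (5,8)→{6,8,10}; (6,3)→{2,3,4}; (8,9)→{8,9,10}. Safe: 1, 5. Place at column 1.
Row 9: attacked by (1,6)→{6}; (2,4)→{4}; (3,2)→{2,8}; (4,10)→{5,10}; (5,8)→{4,8}; (6,3)→{3,6}; (7,1)→{1,3}; (8,9)→{8,9,10}. Safe: 7. Place at column 7.
Row 10: attacked by (1,6)→{6}; (2,4)→{4}; (3,2)→{2,9}; (4,10)→{4,10}; (5,8)→{3,8}; (6,3)→{3,7}; (7,1)→{1,4}; (8,9)→{7,9}; (9,7)→{6,7,8}. Safe: 5. Place at column 5.
Columns [6, 4, 2, 10, 8, 3, 1, 9, 7, 5], r−c [-5, -2, 1, -6, -3, 3, 6, -1, 2, 5], r+c [7, 6, 5, 14, 13, 9, 8, 17, 16, 15] are all distinct, so no two queens attack.

(1,6) (2,4) (3,2) (4,10) (5,8) (6,3) (7,1) (8,9) (9,7) (10,5)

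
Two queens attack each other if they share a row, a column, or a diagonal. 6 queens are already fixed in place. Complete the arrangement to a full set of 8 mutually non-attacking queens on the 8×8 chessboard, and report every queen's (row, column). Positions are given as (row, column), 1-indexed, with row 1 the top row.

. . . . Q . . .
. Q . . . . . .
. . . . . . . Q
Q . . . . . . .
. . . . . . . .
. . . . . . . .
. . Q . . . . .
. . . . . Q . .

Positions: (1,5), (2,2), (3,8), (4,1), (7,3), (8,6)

(1,5) (2,2) (3,8) (4,1) (5,4) (6,7) (7,3) (8,6)

Row 5: attacked by (1,5)→{1,5}; (2,2)→{2,5}; (3,8)→{6,8}; (4,1)→{1,2}; (7,3)→{1,3,5}; (8,6)→{3,6}. Safe: 4, 7. Place at column 4.
Row 6: attacked by (1,5)→{5}; (2,2)→{2,6}; (3,8)→{5,8}; (4,1)→{1,3}; (5,4)→{3,4,5}; (7,3)→{2,3,4}; (8,6)→{4,6,8}. Safe: 7. Place at column 7.
Columns [5, 2, 8, 1, 4, 7, 3, 6], r−c [-4, 0, -5, 3, 1, -1, 4, 2], r+c [6, 4, 11, 5, 9, 13, 10, 14] are all distinct, so no two queens attack.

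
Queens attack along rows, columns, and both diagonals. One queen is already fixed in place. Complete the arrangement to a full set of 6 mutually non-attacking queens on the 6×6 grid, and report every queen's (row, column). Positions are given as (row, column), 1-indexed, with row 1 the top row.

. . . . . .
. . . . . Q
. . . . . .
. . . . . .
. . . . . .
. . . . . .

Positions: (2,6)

(1,3) (2,6) (3,2) (4,5) (5,1) (6,4)

Row 1: attacked by (2,6)→{5,6}. Safe: 1, 2, 3, 4. Place at column 3.
Row 3: attacked by (1,3)→{1,3,5}; (2,6)→{5,6}. Safe: 2, 4. Place at column 2.
Row 4: attacked by (1,3)→{3,6}; (2,6)→{4,6}; (3,2)→{1,2,3}. Safe: 5. Place at column 5.
Row 5: attacked by (1,3)→{3}; (2,6)→{3,6}; (3,2)→{2,4}; (4,5)→{4,5,6}. Safe: 1. Place at column 1.
Row 6: attacked by (1,3)→{3}; (2,6)→{2,6}; (3,2)→{2,5}; (4,5)→{3,5}; (5,1)→{1,2}. Safe: 4. Place at column 4.
Columns [3, 6, 2, 5, 1, 4], r−c [-2, -4, 1, -1, 4, 2], r+c [4, 8, 5, 9, 6, 10] are all distinct, so no two queens attack.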